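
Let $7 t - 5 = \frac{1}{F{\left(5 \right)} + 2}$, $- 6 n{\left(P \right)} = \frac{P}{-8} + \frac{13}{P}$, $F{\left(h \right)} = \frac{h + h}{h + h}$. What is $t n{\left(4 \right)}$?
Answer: $- \frac{22}{63} \approx -0.34921$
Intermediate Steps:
$F{\left(h \right)} = 1$ ($F{\left(h \right)} = \frac{2 h}{2 h} = 2 h \frac{1}{2 h} = 1$)
$n{\left(P \right)} = - \frac{13}{6 P} + \frac{P}{48}$ ($n{\left(P \right)} = - \frac{\frac{P}{-8} + \frac{13}{P}}{6} = - \frac{P \left(- \frac{1}{8}\right) + \frac{13}{P}}{6} = - \frac{- \frac{P}{8} + \frac{13}{P}}{6} = - \frac{\frac{13}{P} - \frac{P}{8}}{6} = - \frac{13}{6 P} + \frac{P}{48}$)
$t = \frac{16}{21}$ ($t = \frac{5}{7} + \frac{1}{7 \left(1 + 2\right)} = \frac{5}{7} + \frac{1}{7 \cdot 3} = \frac{5}{7} + \frac{1}{7} \cdot \frac{1}{3} = \frac{5}{7} + \frac{1}{21} = \frac{16}{21} \approx 0.7619$)
$t n{\left(4 \right)} = \frac{16 \frac{-104 + 4^{2}}{48 \cdot 4}}{21} = \frac{16 \cdot \frac{1}{48} \cdot \frac{1}{4} \left(-104 + 16\right)}{21} = \frac{16 \cdot \frac{1}{48} \cdot \frac{1}{4} \left(-88\right)}{21} = \frac{16}{21} \left(- \frac{11}{24}\right) = - \frac{22}{63}$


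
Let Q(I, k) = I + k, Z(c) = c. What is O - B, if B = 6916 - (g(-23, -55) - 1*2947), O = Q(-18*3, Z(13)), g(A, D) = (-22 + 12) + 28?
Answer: -9886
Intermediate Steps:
g(A, D) = 18 (g(A, D) = -10 + 28 = 18)
O = -41 (O = -18*3 + 13 = -54 + 13 = -41)
B = 9845 (B = 6916 - (18 - 1*2947) = 6916 - (18 - 2947) = 6916 - 1*(-2929) = 6916 + 2929 = 9845)
O - B = -41 - 1*9845 = -41 - 9845 = -9886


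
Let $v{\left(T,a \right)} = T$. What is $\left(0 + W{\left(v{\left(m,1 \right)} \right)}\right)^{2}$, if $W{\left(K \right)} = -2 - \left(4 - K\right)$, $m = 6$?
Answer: $0$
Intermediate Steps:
$W{\left(K \right)} = -6 + K$ ($W{\left(K \right)} = -2 + \left(-4 + K\right) = -6 + K$)
$\left(0 + W{\left(v{\left(m,1 \right)} \right)}\right)^{2} = \left(0 + \left(-6 + 6\right)\right)^{2} = \left(0 + 0\right)^{2} = 0^{2} = 0$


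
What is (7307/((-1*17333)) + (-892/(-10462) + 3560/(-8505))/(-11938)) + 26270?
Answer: 24183405242879534846/920585965159287 ≈ 26270.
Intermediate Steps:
(7307/((-1*17333)) + (-892/(-10462) + 3560/(-8505))/(-11938)) + 26270 = (7307/(-17333) + (-892*(-1/10462) + 3560*(-1/8505))*(-1/11938)) + 26270 = (7307*(-1/17333) + (446/5231 - 712/1701)*(-1/11938)) + 26270 = (-7307/17333 - 2965826/8897931*(-1/11938)) + 26270 = (-7307/17333 + 1482913/53111750139) + 26270 = -388061854934644/920585965159287 + 26270 = 24183405242879534846/920585965159287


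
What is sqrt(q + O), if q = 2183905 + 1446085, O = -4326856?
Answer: I*sqrt(696866) ≈ 834.79*I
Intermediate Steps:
q = 3629990
sqrt(q + O) = sqrt(3629990 - 4326856) = sqrt(-696866) = I*sqrt(696866)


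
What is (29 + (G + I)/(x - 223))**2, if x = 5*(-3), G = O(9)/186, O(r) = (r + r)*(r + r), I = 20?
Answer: 11372942736/13608721 ≈ 835.71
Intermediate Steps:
O(r) = 4*r**2 (O(r) = (2*r)*(2*r) = 4*r**2)
G = 54/31 (G = (4*9**2)/186 = (4*81)*(1/186) = 324*(1/186) = 54/31 ≈ 1.7419)
x = -15
(29 + (G + I)/(x - 223))**2 = (29 + (54/31 + 20)/(-15 - 223))**2 = (29 + (674/31)/(-238))**2 = (29 + (674/31)*(-1/238))**2 = (29 - 337/3689)**2 = (106644/3689)**2 = 11372942736/13608721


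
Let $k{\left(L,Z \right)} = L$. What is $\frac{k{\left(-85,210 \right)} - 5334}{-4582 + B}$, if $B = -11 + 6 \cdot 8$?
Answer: $\frac{5419}{4545} \approx 1.1923$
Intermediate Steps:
$B = 37$ ($B = -11 + 48 = 37$)
$\frac{k{\left(-85,210 \right)} - 5334}{-4582 + B} = \frac{-85 - 5334}{-4582 + 37} = - \frac{5419}{-4545} = \left(-5419\right) \left(- \frac{1}{4545}\right) = \frac{5419}{4545}$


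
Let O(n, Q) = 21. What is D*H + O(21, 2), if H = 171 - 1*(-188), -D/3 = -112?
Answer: 120645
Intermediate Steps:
D = 336 (D = -3*(-112) = 336)
H = 359 (H = 171 + 188 = 359)
D*H + O(21, 2) = 336*359 + 21 = 120624 + 21 = 120645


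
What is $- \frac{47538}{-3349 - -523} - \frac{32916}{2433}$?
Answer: $\frac{419247}{127327} \approx 3.2927$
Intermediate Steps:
$- \frac{47538}{-3349 - -523} - \frac{32916}{2433} = - \frac{47538}{-3349 + 523} - \frac{10972}{811} = - \frac{47538}{-2826} - \frac{10972}{811} = \left(-47538\right) \left(- \frac{1}{2826}\right) - \frac{10972}{811} = \frac{2641}{157} - \frac{10972}{811} = \frac{419247}{127327}$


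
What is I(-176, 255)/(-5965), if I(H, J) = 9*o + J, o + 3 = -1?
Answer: -219/5965 ≈ -0.036714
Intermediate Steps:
o = -4 (o = -3 - 1 = -4)
I(H, J) = -36 + J (I(H, J) = 9*(-4) + J = -36 + J)
I(-176, 255)/(-5965) = (-36 + 255)/(-5965) = 219*(-1/5965) = -219/5965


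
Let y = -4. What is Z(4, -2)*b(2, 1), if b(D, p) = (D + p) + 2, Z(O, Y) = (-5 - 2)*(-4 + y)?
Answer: 280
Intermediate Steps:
Z(O, Y) = 56 (Z(O, Y) = (-5 - 2)*(-4 - 4) = -7*(-8) = 56)
b(D, p) = 2 + D + p
Z(4, -2)*b(2, 1) = 56*(2 + 2 + 1) = 56*5 = 280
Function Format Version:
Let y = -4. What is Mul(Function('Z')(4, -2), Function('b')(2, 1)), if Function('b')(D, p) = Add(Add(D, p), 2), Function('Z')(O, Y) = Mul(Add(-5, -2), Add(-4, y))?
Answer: 280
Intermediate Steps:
Function('Z')(O, Y) = 56 (Function('Z')(O, Y) = Mul(Add(-5, -2), Add(-4, -4)) = Mul(-7, -8) = 56)
Function('b')(D, p) = Add(2, D, p)
Mul(Function('Z')(4, -2), Function('b')(2, 1)) = Mul(56, Add(2, 2, 1)) = Mul(56, 5) = 280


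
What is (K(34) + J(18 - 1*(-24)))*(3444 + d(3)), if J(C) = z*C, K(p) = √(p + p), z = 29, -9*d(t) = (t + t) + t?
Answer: 4193574 + 6886*√17 ≈ 4.2220e+6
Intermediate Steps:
d(t) = -t/3 (d(t) = -((t + t) + t)/9 = -(2*t + t)/9 = -t/3)
K(p) = √2*√p (K(p) = √(2*p) = √2*√p)
J(C) = 29*C
(K(34) + J(18 - 1*(-24)))*(3444 + d(3)) = (√2*√34 + 29*(18 - 1*(-24)))*(3444 - ⅓*3) = (2*√17 + 29*(18 + 24))*(3444 - 1) = (2*√17 + 29*42)*3443 = (2*√17 + 1218)*3443 = (1218 + 2*√17)*3443 = 4193574 + 6886*√17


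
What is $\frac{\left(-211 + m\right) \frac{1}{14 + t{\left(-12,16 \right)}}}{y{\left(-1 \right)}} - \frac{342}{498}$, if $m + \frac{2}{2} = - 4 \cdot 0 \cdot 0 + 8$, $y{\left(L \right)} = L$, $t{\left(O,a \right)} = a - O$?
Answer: $\frac{2423}{581} \approx 4.1704$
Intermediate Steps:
$m = 7$ ($m = -1 + \left(- 4 \cdot 0 \cdot 0 + 8\right) = -1 + \left(\left(-4\right) 0 + 8\right) = -1 + \left(0 + 8\right) = -1 + 8 = 7$)
$\frac{\left(-211 + m\right) \frac{1}{14 + t{\left(-12,16 \right)}}}{y{\left(-1 \right)}} - \frac{342}{498} = \frac{\left(-211 + 7\right) \frac{1}{14 + \left(16 - -12\right)}}{-1} - \frac{342}{498} = - \frac{204}{14 + \left(16 + 12\right)} \left(-1\right) - \frac{57}{83} = - \frac{204}{14 + 28} \left(-1\right) - \frac{57}{83} = - \frac{204}{42} \left(-1\right) - \frac{57}{83} = \left(-204\right) \frac{1}{42} \left(-1\right) - \frac{57}{83} = \left(- \frac{34}{7}\right) \left(-1\right) - \frac{57}{83} = \frac{34}{7} - \frac{57}{83} = \frac{2423}{581}$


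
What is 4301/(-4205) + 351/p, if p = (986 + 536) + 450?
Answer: -241573/285940 ≈ -0.84484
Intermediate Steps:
p = 1972 (p = 1522 + 450 = 1972)
4301/(-4205) + 351/p = 4301/(-4205) + 351/1972 = 4301*(-1/4205) + 351*(1/1972) = -4301/4205 + 351/1972 = -241573/285940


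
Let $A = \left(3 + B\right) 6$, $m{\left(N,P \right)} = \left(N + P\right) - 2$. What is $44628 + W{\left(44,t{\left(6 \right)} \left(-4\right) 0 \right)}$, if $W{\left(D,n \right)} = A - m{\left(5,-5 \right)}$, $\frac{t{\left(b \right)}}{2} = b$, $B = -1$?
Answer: $44642$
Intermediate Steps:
$t{\left(b \right)} = 2 b$
$m{\left(N,P \right)} = -2 + N + P$
$A = 12$ ($A = \left(3 - 1\right) 6 = 2 \cdot 6 = 12$)
$W{\left(D,n \right)} = 14$ ($W{\left(D,n \right)} = 12 - \left(-2 + 5 - 5\right) = 12 - -2 = 12 + 2 = 14$)
$44628 + W{\left(44,t{\left(6 \right)} \left(-4\right) 0 \right)} = 44628 + 14 = 44642$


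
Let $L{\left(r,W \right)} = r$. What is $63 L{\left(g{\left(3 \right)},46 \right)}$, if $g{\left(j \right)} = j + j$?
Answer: $378$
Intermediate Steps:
$g{\left(j \right)} = 2 j$
$63 L{\left(g{\left(3 \right)},46 \right)} = 63 \cdot 2 \cdot 3 = 63 \cdot 6 = 378$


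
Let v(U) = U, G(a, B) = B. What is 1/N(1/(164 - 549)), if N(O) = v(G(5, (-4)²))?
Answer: 1/16 ≈ 0.062500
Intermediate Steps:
N(O) = 16 (N(O) = (-4)² = 16)
1/N(1/(164 - 549)) = 1/16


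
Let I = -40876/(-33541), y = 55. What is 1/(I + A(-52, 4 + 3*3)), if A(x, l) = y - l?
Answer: 33541/1449598 ≈ 0.023138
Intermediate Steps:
A(x, l) = 55 - l
I = 40876/33541 (I = -40876*(-1/33541) = 40876/33541 ≈ 1.2187)
1/(I + A(-52, 4 + 3*3)) = 1/(40876/33541 + (55 - (4 + 3*3))) = 1/(40876/33541 + (55 - (4 + 9))) = 1/(40876/33541 + (55 - 1*13)) = 1/(40876/33541 + (55 - 13)) = 1/(40876/33541 + 42) = 1/(1449598/33541) = 33541/1449598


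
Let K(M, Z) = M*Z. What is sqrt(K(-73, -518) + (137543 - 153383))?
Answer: sqrt(21974) ≈ 148.24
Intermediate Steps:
sqrt(K(-73, -518) + (137543 - 153383)) = sqrt(-73*(-518) + (137543 - 153383)) = sqrt(37814 - 15840) = sqrt(21974)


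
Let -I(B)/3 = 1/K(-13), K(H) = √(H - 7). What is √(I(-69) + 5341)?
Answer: √(534100 + 30*I*√5)/10 ≈ 73.082 + 0.0045895*I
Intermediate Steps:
K(H) = √(-7 + H)
I(B) = 3*I*√5/10 (I(B) = -3/√(-7 - 13) = -3*(-I*√5/10) = -(-3)*I*√5/10 = 3*I*√5/10)
√(I(-69) + 5341) = √(3*I*√5/10 + 5341) = √(5341 + 3*I*√5/10)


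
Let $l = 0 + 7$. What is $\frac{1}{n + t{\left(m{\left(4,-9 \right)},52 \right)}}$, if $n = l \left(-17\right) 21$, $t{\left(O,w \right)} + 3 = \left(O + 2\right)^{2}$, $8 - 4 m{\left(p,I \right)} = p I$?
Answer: $- \frac{1}{2333} \approx -0.00042863$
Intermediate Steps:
$m{\left(p,I \right)} = 2 - \frac{I p}{4}$ ($m{\left(p,I \right)} = 2 - \frac{p I}{4} = 2 - \frac{I p}{4}$)
$l = 7$
$t{\left(O,w \right)} = -3 + \left(2 + O\right)^{2}$ ($t{\left(O,w \right)} = -3 + \left(O + 2\right)^{2} = -3 + \left(2 + O\right)^{2}$)
$n = -2499$ ($n = 7 \left(-17\right) 21 = \left(-119\right) 21 = -2499$)
$\frac{1}{n + t{\left(m{\left(4,-9 \right)},52 \right)}} = \frac{1}{-2499 - \left(3 - \left(2 - \left(-2 - 9\right)\right)^{2}\right)} = \frac{1}{-2499 - \left(3 - \left(2 + \left(2 + 9\right)\right)^{2}\right)} = \frac{1}{-2499 - \left(3 - \left(2 + 11\right)^{2}\right)} = \frac{1}{-2499 - \left(3 - 13^{2}\right)} = \frac{1}{-2499 + \left(-3 + 169\right)} = \frac{1}{-2499 + 166} = \frac{1}{-2333} = - \frac{1}{2333}$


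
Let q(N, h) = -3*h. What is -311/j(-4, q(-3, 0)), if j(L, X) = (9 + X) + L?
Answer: -311/5 ≈ -62.200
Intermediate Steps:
j(L, X) = 9 + L + X
-311/j(-4, q(-3, 0)) = -311/(9 - 4 - 3*0) = -311/(9 - 4 + 0) = -311/5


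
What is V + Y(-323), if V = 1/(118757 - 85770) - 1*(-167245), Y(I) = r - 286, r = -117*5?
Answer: 5488179139/32987 ≈ 1.6637e+5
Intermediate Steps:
r = -585
Y(I) = -871 (Y(I) = -585 - 286 = -871)
V = 5516910816/32987 (V = 1/32987 + 167245 = 5516910816/32987 ≈ 1.6725e+5)
V + Y(-323) = 5516910816/32987 - 871 = 5488179139/32987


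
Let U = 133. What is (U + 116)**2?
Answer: 62001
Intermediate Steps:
(U + 116)**2 = (133 + 116)**2 = 249**2 = 62001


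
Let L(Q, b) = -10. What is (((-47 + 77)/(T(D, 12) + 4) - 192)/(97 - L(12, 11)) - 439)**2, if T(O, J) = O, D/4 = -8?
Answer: 436029105625/2244004 ≈ 1.9431e+5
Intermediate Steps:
D = -32 (D = 4*(-8) = -32)
(((-47 + 77)/(T(D, 12) + 4) - 192)/(97 - L(12, 11)) - 439)**2 = (((-47 + 77)/(-32 + 4) - 192)/(97 - 1*(-10)) - 439)**2 = ((30/(-28) - 192)/(97 + 10) - 439)**2 = ((30*(-1/28) - 192)/107 - 439)**2 = ((-15/14 - 192)*(1/107) - 439)**2 = (-2703/14*1/107 - 439)**2 = (-2703/1498 - 439)**2 = (-660325/1498)**2 = 436029105625/2244004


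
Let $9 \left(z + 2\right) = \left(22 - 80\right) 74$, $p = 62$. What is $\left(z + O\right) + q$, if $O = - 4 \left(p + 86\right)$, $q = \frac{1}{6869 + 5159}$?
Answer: $- \frac{115925855}{108252} \approx -1070.9$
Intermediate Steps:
$q = \frac{1}{12028} \approx 8.3139 \cdot 10^{-5}$
$O = -592$ ($O = - 4 \left(62 + 86\right) = \left(-4\right) 148 = -592$)
$z = - \frac{4310}{9}$ ($z = -2 + \frac{\left(22 - 80\right) 74}{9} = -2 + \frac{\left(-58\right) 74}{9} = -2 + \frac{1}{9} \left(-4292\right) = -2 - \frac{4292}{9} = - \frac{4310}{9} \approx -478.89$)
$\left(z + O\right) + q = \left(- \frac{4310}{9} - 592\right) + \frac{1}{12028} = - \frac{9638}{9} + \frac{1}{12028} = - \frac{115925855}{108252}$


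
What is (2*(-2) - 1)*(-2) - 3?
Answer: 7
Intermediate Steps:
(2*(-2) - 1)*(-2) - 3 = (-4 - 1)*(-2) - 3 = -5*(-2) - 3 = 10 - 3 = 7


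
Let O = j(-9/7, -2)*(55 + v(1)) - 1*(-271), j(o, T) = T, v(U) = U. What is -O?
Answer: -159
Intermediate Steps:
O = 159 (O = -2*(55 + 1) - 1*(-271) = -2*56 + 271 = -112 + 271 = 159)
-O = -1*159 = -159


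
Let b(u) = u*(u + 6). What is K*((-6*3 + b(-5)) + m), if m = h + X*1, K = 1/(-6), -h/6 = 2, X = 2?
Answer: 11/2 ≈ 5.5000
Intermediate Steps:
b(u) = u*(6 + u)
h = -12 (h = -6*2 = -12)
K = -1/6 ≈ -0.16667
m = -10 (m = -12 + 2*1 = -12 + 2 = -10)
K*((-6*3 + b(-5)) + m) = -((-6*3 - 5*(6 - 5)) - 10)/6 = -((-18 - 5*1) - 10)/6 = -((-18 - 5) - 10)/6 = -(-23 - 10)/6 = -1/6*(-33) = 11/2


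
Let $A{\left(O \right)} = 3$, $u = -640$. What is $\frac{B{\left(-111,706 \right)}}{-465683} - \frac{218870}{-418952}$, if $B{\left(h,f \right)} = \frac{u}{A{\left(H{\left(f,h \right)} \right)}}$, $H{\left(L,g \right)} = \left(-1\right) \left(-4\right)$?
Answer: $\frac{153020121955}{292648236324} \approx 0.52288$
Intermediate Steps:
$H{\left(L,g \right)} = 4$
$B{\left(h,f \right)} = - \frac{640}{3}$
$\frac{B{\left(-111,706 \right)}}{-465683} - \frac{218870}{-418952} = - \frac{640}{3 \left(-465683\right)} - \frac{218870}{-418952} = \left(- \frac{640}{3}\right) \left(- \frac{1}{465683}\right) - - \frac{109435}{209476} = \frac{640}{1397049} + \frac{109435}{209476} = \frac{153020121955}{292648236324}$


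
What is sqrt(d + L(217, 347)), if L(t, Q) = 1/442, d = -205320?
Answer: I*sqrt(40112136038)/442 ≈ 453.12*I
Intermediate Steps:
L(t, Q) = 1/442
sqrt(d + L(217, 347)) = sqrt(-205320 + 1/442) = sqrt(-90751439/442) = I*sqrt(40112136038)/442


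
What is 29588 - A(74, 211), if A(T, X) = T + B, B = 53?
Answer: 29461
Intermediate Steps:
A(T, X) = 53 + T (A(T, X) = T + 53 = 53 + T)
29588 - A(74, 211) = 29588 - (53 + 74) = 29588 - 1*127 = 29588 - 127 = 29461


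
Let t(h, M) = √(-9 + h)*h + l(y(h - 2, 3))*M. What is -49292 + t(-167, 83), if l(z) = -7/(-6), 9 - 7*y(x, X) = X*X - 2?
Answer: -295171/6 - 668*I*√11 ≈ -49195.0 - 2215.5*I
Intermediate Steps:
y(x, X) = 11/7 - X²/7 (y(x, X) = 9/7 - (X*X - 2)/7 = 9/7 - (X² - 2)/7 = 9/7 - (-2 + X²)/7 = 9/7 + (2/7 - X²/7) = 11/7 - X²/7)
l(z) = 7/6 (l(z) = -7*(-⅙) = 7/6)
t(h, M) = 7*M/6 + h*√(-9 + h) (t(h, M) = √(-9 + h)*h + 7*M/6 = h*√(-9 + h) + 7*M/6 = 7*M/6 + h*√(-9 + h))
-49292 + t(-167, 83) = -49292 + ((7/6)*83 - 167*√(-9 - 167)) = -49292 + (581/6 - 668*I*√11) = -295171/6 - 668*I*√11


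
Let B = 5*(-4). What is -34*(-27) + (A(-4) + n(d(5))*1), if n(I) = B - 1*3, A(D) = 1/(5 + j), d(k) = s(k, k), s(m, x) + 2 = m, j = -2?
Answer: 2686/3 ≈ 895.33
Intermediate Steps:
s(m, x) = -2 + m
d(k) = -2 + k
A(D) = ⅓ (A(D) = 1/(5 - 2) = 1/3 = ⅓)
B = -20
n(I) = -23 (n(I) = -20 - 1*3 = -20 - 3 = -23)
-34*(-27) + (A(-4) + n(d(5))*1) = -34*(-27) + (⅓ - 23*1) = 918 + (⅓ - 23) = 918 - 68/3 = 2686/3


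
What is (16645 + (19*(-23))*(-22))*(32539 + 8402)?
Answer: 1075069719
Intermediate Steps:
(16645 + (19*(-23))*(-22))*(32539 + 8402) = (16645 - 437*(-22))*40941 = (16645 + 9614)*40941 = 26259*40941 = 1075069719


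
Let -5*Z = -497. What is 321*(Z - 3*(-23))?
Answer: 270282/5 ≈ 54056.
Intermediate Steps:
Z = 497/5 (Z = -1/5*(-497) = 497/5 ≈ 99.400)
321*(Z - 3*(-23)) = 321*(497/5 - 3*(-23)) = 321*(497/5 + 69) = 321*(842/5) = 270282/5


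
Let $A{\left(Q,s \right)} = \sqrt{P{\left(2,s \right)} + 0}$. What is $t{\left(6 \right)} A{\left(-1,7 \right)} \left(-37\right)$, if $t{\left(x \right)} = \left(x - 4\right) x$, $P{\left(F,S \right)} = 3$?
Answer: $- 444 \sqrt{3} \approx -769.03$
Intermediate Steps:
$A{\left(Q,s \right)} = \sqrt{3}$ ($A{\left(Q,s \right)} = \sqrt{3 + 0} = \sqrt{3}$)
$t{\left(x \right)} = x \left(-4 + x\right)$ ($t{\left(x \right)} = \left(-4 + x\right) x = x \left(-4 + x\right)$)
$t{\left(6 \right)} A{\left(-1,7 \right)} \left(-37\right) = 6 \left(-4 + 6\right) \sqrt{3} \left(-37\right) = 6 \cdot 2 \sqrt{3} \left(-37\right) = 12 \sqrt{3} \left(-37\right) = - 444 \sqrt{3}$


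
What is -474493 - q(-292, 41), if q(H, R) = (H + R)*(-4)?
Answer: -475497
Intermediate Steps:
q(H, R) = -4*H - 4*R
-474493 - q(-292, 41) = -474493 - (-4*(-292) - 4*41) = -474493 - (1168 - 164) = -474493 - 1*1004 = -474493 - 1004 = -475497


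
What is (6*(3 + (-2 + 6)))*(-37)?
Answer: -1554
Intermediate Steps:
(6*(3 + (-2 + 6)))*(-37) = (6*(3 + 4))*(-37) = (6*7)*(-37) = 42*(-37) = -1554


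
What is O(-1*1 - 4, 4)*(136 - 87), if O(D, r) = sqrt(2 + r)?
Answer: 49*sqrt(6) ≈ 120.03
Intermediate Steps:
O(-1*1 - 4, 4)*(136 - 87) = sqrt(2 + 4)*(136 - 87) = sqrt(6)*49 = 49*sqrt(6)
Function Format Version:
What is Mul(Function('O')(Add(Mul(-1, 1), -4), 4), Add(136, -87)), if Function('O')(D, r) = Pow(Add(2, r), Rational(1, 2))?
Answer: Mul(49, Pow(6, Rational(1, 2))) ≈ 120.03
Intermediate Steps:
Mul(Function('O')(Add(Mul(-1, 1), -4), 4), Add(136, -87)) = Mul(Pow(Add(2, 4), Rational(1, 2)), Add(136, -87)) = Mul(Pow(6, Rational(1, 2)), 49) = Mul(49, Pow(6, Rational(1, 2)))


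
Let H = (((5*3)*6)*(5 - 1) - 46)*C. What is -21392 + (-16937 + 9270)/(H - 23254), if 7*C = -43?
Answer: -3770928091/176280 ≈ -21392.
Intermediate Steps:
C = -43/7 (C = (1/7)*(-43) = -43/7 ≈ -6.1429)
H = -13502/7 (H = (((5*3)*6)*(5 - 1) - 46)*(-43/7) = ((15*6)*4 - 46)*(-43/7) = (90*4 - 46)*(-43/7) = (360 - 46)*(-43/7) = 314*(-43/7) = -13502/7 ≈ -1928.9)
-21392 + (-16937 + 9270)/(H - 23254) = -21392 + (-16937 + 9270)/(-13502/7 - 23254) = -21392 - 7667/(-176280/7) = -21392 - 7667*(-7/176280) = -21392 + 53669/176280 = -3770928091/176280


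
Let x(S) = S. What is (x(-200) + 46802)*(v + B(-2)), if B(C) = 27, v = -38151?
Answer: -1776654648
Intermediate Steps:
(x(-200) + 46802)*(v + B(-2)) = (-200 + 46802)*(-38151 + 27) = 46602*(-38124) = -1776654648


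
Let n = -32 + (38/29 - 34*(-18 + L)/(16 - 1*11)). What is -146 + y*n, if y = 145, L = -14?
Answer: 26956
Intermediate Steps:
n = 27102/145 (n = -32 + (38/29 - 34*(-18 - 14)/(16 - 1*11)) = -32 + (38*(1/29) - 34*(-32/(16 - 11))) = -32 + (38/29 - 34/(5*(-1/32))) = -32 + (38/29 - 34/(-5/32)) = -32 + (38/29 - 34*(-32/5)) = -32 + (38/29 + 1088/5) = -32 + 31742/145 = 27102/145 ≈ 186.91)
-146 + y*n = -146 + 145*(27102/145) = -146 + 27102 = 26956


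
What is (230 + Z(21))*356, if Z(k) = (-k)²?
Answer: 238876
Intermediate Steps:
Z(k) = k²
(230 + Z(21))*356 = (230 + 21²)*356 = (230 + 441)*356 = 671*356 = 238876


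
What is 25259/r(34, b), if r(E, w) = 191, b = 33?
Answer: 25259/191 ≈ 132.25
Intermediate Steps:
25259/r(34, b) = 25259/191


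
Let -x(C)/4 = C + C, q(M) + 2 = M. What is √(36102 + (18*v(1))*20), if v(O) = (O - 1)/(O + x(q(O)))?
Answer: √36102 ≈ 190.01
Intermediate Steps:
q(M) = -2 + M
x(C) = -8*C (x(C) = -4*(C + C) = -8*C)
v(O) = (-1 + O)/(16 - 7*O) (v(O) = (O - 1)/(O - 8*(-2 + O)) = (-1 + O)/(O + (16 - 8*O)) = (-1 + O)/(16 - 7*O))
√(36102 + (18*v(1))*20) = √(36102 + (18*((-1 + 1)/(16 - 7*1)))*20) = √(36102 + (18*(0/(16 - 7)))*20) = √(36102 + (18*(0/9))*20) = √(36102 + (18*((⅑)*0))*20) = √(36102 + (18*0)*20) = √(36102 + 0*20) = √(36102 + 0) = √36102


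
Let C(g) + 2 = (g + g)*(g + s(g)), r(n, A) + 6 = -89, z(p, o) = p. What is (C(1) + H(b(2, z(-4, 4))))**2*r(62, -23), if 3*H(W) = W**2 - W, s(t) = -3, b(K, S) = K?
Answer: -24320/9 ≈ -2702.2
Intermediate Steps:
r(n, A) = -95 (r(n, A) = -6 - 89 = -95)
C(g) = -2 + 2*g*(-3 + g) (C(g) = -2 + (g + g)*(g - 3) = -2 + (2*g)*(-3 + g) = -2 + 2*g*(-3 + g))
H(W) = -W/3 + W**2/3 (H(W) = (W**2 - W)/3 = -W/3 + W**2/3)
(C(1) + H(b(2, z(-4, 4))))**2*r(62, -23) = ((-2 - 6*1 + 2*1**2) + (1/3)*2*(-1 + 2))**2*(-95) = ((-2 - 6 + 2*1) + (1/3)*2*1)**2*(-95) = ((-2 - 6 + 2) + 2/3)**2*(-95) = (-6 + 2/3)**2*(-95) = (-16/3)**2*(-95) = (256/9)*(-95) = -24320/9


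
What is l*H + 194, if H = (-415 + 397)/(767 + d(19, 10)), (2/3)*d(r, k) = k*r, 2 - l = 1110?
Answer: 56008/263 ≈ 212.96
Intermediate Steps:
l = -1108 (l = 2 - 1*1110 = 2 - 1110 = -1108)
d(r, k) = 3*k*r/2 (d(r, k) = 3*(k*r)/2 = 3*k*r/2)
H = -9/526 (H = (-415 + 397)/(767 + (3/2)*10*19) = -18/(767 + 285) = -18/1052 = -18*1/1052 = -9/526 ≈ -0.017110)
l*H + 194 = -1108*(-9/526) + 194 = 4986/263 + 194 = 56008/263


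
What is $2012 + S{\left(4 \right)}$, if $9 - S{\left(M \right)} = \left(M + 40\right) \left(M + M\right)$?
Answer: $1669$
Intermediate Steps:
$S{\left(M \right)} = 9 - 2 M \left(40 + M\right)$ ($S{\left(M \right)} = 9 - \left(M + 40\right) \left(M + M\right) = 9 - \left(40 + M\right) 2 M = 9 - 2 M \left(40 + M\right)$)
$2012 + S{\left(4 \right)} = 2012 - \left(311 + 32\right) = 2012 - 343 = 1669$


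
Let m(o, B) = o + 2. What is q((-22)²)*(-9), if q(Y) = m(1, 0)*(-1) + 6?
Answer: -27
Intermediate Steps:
m(o, B) = 2 + o
q(Y) = 3 (q(Y) = (2 + 1)*(-1) + 6 = 3*(-1) + 6 = -3 + 6 = 3)
q((-22)²)*(-9) = 3*(-9) = -27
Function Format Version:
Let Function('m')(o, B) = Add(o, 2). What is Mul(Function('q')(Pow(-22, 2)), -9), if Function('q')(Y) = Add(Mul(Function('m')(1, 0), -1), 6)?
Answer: -27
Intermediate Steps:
Function('m')(o, B) = Add(2, o)
Function('q')(Y) = 3 (Function('q')(Y) = Add(Mul(Add(2, 1), -1), 6) = Add(Mul(3, -1), 6) = Add(-3, 6) = 3)
Mul(Function('q')(Pow(-22, 2)), -9) = Mul(3, -9) = -27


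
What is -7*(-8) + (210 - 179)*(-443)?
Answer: -13677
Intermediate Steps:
-7*(-8) + (210 - 179)*(-443) = 56 + 31*(-443) = 56 - 13733 = -13677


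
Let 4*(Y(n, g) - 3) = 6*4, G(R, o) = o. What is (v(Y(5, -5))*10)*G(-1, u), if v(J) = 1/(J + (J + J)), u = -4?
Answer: -40/27 ≈ -1.4815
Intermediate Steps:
Y(n, g) = 9 (Y(n, g) = 3 + (6*4)/4 = 3 + (¼)*24 = 3 + 6 = 9)
v(J) = 1/(3*J) (v(J) = 1/(J + 2*J) = 1/(3*J))
(v(Y(5, -5))*10)*G(-1, u) = (((⅓)/9)*10)*(-4) = (((⅓)*(⅑))*10)*(-4) = ((1/27)*10)*(-4) = (10/27)*(-4) = -40/27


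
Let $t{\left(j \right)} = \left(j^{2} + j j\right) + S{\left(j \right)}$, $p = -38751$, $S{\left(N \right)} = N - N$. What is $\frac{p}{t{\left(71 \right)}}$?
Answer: $- \frac{38751}{10082} \approx -3.8436$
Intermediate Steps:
$S{\left(N \right)} = 0$
$t{\left(j \right)} = 2 j^{2}$ ($t{\left(j \right)} = \left(j^{2} + j j\right) + 0 = \left(j^{2} + j^{2}\right) + 0 = 2 j^{2} + 0 = 2 j^{2}$)
$\frac{p}{t{\left(71 \right)}} = - \frac{38751}{2 \cdot 71^{2}} = - \frac{38751}{2 \cdot 5041} = - \frac{38751}{10082}$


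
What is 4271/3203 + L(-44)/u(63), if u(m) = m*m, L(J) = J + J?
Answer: 16669735/12712707 ≈ 1.3113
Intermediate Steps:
L(J) = 2*J
u(m) = m²
4271/3203 + L(-44)/u(63) = 4271/3203 + (2*(-44))/(63²) = 4271*(1/3203) - 88/3969 = 4271/3203 - 88*1/3969 = 4271/3203 - 88/3969 = 16669735/12712707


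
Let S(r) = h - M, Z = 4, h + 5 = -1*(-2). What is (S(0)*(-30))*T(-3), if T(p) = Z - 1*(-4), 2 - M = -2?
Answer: 1680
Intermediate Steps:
h = -3 (h = -5 - 1*(-2) = -5 + 2 = -3)
M = 4 (M = 2 - 1*(-2) = 2 + 2 = 4)
T(p) = 8 (T(p) = 4 - 1*(-4) = 4 + 4 = 8)
S(r) = -7 (S(r) = -3 - 1*4 = -3 - 4 = -7)
(S(0)*(-30))*T(-3) = -7*(-30)*8 = 210*8 = 1680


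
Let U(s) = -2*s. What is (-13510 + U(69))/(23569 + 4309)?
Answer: -6824/13939 ≈ -0.48956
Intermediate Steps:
(-13510 + U(69))/(23569 + 4309) = (-13510 - 2*69)/(23569 + 4309) = (-13510 - 138)/27878 = -13648*1/27878 = -6824/13939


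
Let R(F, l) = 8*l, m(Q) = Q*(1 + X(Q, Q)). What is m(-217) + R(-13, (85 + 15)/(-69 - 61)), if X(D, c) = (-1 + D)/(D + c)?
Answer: -4318/13 ≈ -332.15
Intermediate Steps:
X(D, c) = (-1 + D)/(D + c)
m(Q) = Q*(1 + (-1 + Q)/(2*Q)) (m(Q) = Q*(1 + (-1 + Q)/(Q + Q)) = Q*(1 + (-1 + Q)/((2*Q))) = Q*(1 + (1/(2*Q))*(-1 + Q)) = Q*(1 + (-1 + Q)/(2*Q)))
m(-217) + R(-13, (85 + 15)/(-69 - 61)) = (-½ + (3/2)*(-217)) + 8*((85 + 15)/(-69 - 61)) = (-½ - 651/2) + 8*(100/(-130)) = -326 + 8*(100*(-1/130)) = -326 + 8*(-10/13) = -326 - 80/13 = -4318/13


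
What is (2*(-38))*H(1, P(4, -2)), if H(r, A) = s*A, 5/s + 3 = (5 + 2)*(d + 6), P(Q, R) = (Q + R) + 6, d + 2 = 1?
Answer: -95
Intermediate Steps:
d = -1 (d = -2 + 1 = -1)
P(Q, R) = 6 + Q + R
s = 5/32 (s = 5/(-3 + (5 + 2)*(-1 + 6)) = 5/(-3 + 7*5) = 5/(-3 + 35) = 5/32 ≈ 0.15625)
H(r, A) = 5*A/32
(2*(-38))*H(1, P(4, -2)) = (2*(-38))*(5*(6 + 4 - 2)/32) = -95*8/8 = -76*5/4 = -95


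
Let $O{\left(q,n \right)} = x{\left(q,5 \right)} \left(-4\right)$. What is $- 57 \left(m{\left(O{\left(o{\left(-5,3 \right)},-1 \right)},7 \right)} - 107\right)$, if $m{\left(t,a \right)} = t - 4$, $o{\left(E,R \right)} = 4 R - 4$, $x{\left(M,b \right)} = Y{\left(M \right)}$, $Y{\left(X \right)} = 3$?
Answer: $7011$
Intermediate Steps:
$x{\left(M,b \right)} = 3$
$o{\left(E,R \right)} = -4 + 4 R$
$O{\left(q,n \right)} = -12$ ($O{\left(q,n \right)} = 3 \left(-4\right) = -12$)
$m{\left(t,a \right)} = -4 + t$
$- 57 \left(m{\left(O{\left(o{\left(-5,3 \right)},-1 \right)},7 \right)} - 107\right) = - 57 \left(\left(-4 - 12\right) - 107\right) = - 57 \left(-16 - 107\right) = \left(-57\right) \left(-123\right) = 7011$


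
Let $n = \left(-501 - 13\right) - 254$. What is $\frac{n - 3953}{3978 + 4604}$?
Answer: $- \frac{4721}{8582} \approx -0.55011$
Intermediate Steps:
$n = -768$ ($n = -514 - 254 = -768$)
$\frac{n - 3953}{3978 + 4604} = \frac{-768 - 3953}{3978 + 4604} = \frac{-768 - 3953}{8582} = \left(-4721\right) \frac{1}{8582} = - \frac{4721}{8582}$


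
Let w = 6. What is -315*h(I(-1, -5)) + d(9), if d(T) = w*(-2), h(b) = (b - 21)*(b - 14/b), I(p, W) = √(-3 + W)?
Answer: 6918 + 72765*I*√2/2 ≈ 6918.0 + 51453.0*I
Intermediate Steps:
h(b) = (-21 + b)*(b - 14/b)
d(T) = -12 (d(T) = 6*(-2) = -12)
-315*h(I(-1, -5)) + d(9) = -315*(-14 + (√(-3 - 5))² - 21*√(-3 - 5) + 294/(√(-3 - 5))) - 12 = -315*(-14 + (√(-8))² - 42*I*√2 + 294/(√(-8))) - 12 = -315*(-14 + (2*I*√2)² - 42*I*√2 + 294/((2*I*√2))) - 12 = -315*(-14 - 8 - 42*I*√2 + 294*(-I*√2/4)) - 12 = -315*(-14 - 8 - 42*I*√2 - 147*I*√2/2) - 12 = -315*(-22 - 231*I*√2/2) - 12 = (6930 + 72765*I*√2/2) - 12 = 6918 + 72765*I*√2/2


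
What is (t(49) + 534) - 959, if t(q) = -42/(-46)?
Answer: -9754/23 ≈ -424.09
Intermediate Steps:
t(q) = 21/23 (t(q) = -42*(-1/46) = 21/23)
(t(49) + 534) - 959 = (21/23 + 534) - 959 = 12303/23 - 959 = -9754/23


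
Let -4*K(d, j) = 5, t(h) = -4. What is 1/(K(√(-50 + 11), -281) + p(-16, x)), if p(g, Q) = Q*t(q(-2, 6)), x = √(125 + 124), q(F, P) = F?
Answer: 20/63719 - 64*√249/63719 ≈ -0.015535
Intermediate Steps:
K(d, j) = -5/4 (K(d, j) = -¼*5 = -5/4)
x = √249 ≈ 15.780
p(g, Q) = -4*Q (p(g, Q) = Q*(-4) = -4*Q)
1/(K(√(-50 + 11), -281) + p(-16, x)) = 1/(-5/4 - 4*√249)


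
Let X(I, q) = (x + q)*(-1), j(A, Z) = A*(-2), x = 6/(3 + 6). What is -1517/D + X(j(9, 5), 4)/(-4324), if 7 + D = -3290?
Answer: 3287447/7128114 ≈ 0.46119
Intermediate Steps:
D = -3297 (D = -7 - 3290 = -3297)
x = 2/3 (x = 6/9 = 6*(1/9) = 2/3 ≈ 0.66667)
j(A, Z) = -2*A
X(I, q) = -2/3 - q (X(I, q) = (2/3 + q)*(-1) = -2/3 - q)
-1517/D + X(j(9, 5), 4)/(-4324) = -1517/(-3297) + (-2/3 - 1*4)/(-4324) = -1517*(-1/3297) + (-2/3 - 4)*(-1/4324) = 1517/3297 - 14/3*(-1/4324) = 1517/3297 + 7/6486 = 3287447/7128114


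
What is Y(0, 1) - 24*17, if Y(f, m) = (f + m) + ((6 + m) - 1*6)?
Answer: -406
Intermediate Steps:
Y(f, m) = f + 2*m (Y(f, m) = (f + m) + ((6 + m) - 6) = (f + m) + m = f + 2*m)
Y(0, 1) - 24*17 = (0 + 2*1) - 24*17 = (0 + 2) - 408 = 2 - 408 = -406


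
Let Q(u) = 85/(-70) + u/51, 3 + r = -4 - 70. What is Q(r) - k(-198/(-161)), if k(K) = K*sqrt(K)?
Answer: -1945/714 - 594*sqrt(3542)/25921 ≈ -4.0879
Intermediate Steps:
r = -77 (r = -3 + (-4 - 70) = -3 - 74 = -77)
Q(u) = -17/14 + u/51 (Q(u) = 85*(-1/70) + u*(1/51) = -17/14 + u/51)
k(K) = K**(3/2)
Q(r) - k(-198/(-161)) = (-17/14 + (1/51)*(-77)) - (-198/(-161))**(3/2) = (-17/14 - 77/51) - (-198*(-1/161))**(3/2) = -1945/714 - (198/161)**(3/2) = -1945/714 - 594*sqrt(3542)/25921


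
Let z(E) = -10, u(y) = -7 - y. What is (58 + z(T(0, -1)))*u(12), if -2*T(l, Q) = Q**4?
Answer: -912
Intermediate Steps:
T(l, Q) = -Q**4/2
(58 + z(T(0, -1)))*u(12) = (58 - 10)*(-7 - 1*12) = 48*(-7 - 12) = 48*(-19) = -912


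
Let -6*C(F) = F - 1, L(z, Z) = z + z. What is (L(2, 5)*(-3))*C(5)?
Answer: 8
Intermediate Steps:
L(z, Z) = 2*z
C(F) = ⅙ - F/6 (C(F) = -(F - 1)/6 = -(-1 + F)/6 = ⅙ - F/6)
(L(2, 5)*(-3))*C(5) = ((2*2)*(-3))*(⅙ - ⅙*5) = (4*(-3))*(⅙ - ⅚) = -12*(-⅔) = 8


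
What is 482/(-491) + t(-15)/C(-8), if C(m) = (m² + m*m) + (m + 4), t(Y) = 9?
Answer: -55349/60884 ≈ -0.90909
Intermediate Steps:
C(m) = 4 + m + 2*m² (C(m) = (m² + m²) + (4 + m) = 2*m² + (4 + m) = 4 + m + 2*m²)
482/(-491) + t(-15)/C(-8) = 482/(-491) + 9/(4 - 8 + 2*(-8)²) = 482*(-1/491) + 9/(4 - 8 + 2*64) = -482/491 + 9/(4 - 8 + 128) = -482/491 + 9/124 = -55349/60884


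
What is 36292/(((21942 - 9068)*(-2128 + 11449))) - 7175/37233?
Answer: -20467580117/106378718121 ≈ -0.19240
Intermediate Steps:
36292/(((21942 - 9068)*(-2128 + 11449))) - 7175/37233 = 36292/((12874*9321)) - 7175*1/37233 = 36292/119998554 - 1025/5319 = 36292*(1/119998554) - 1025/5319 = 18146/59999277 - 1025/5319 = -20467580117/106378718121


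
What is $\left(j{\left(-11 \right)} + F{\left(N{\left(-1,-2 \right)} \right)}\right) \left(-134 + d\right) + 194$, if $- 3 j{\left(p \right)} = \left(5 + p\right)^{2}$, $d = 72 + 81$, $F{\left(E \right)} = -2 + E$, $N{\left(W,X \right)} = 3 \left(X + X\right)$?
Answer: $-300$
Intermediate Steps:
$N{\left(W,X \right)} = 6 X$ ($N{\left(W,X \right)} = 3 \cdot 2 X = 6 X$)
$d = 153$
$j{\left(p \right)} = - \frac{\left(5 + p\right)^{2}}{3}$
$\left(j{\left(-11 \right)} + F{\left(N{\left(-1,-2 \right)} \right)}\right) \left(-134 + d\right) + 194 = \left(- \frac{\left(5 - 11\right)^{2}}{3} + \left(-2 + 6 \left(-2\right)\right)\right) \left(-134 + 153\right) + 194 = \left(- \frac{\left(-6\right)^{2}}{3} - 14\right) 19 + 194 = \left(\left(- \frac{1}{3}\right) 36 - 14\right) 19 + 194 = \left(-12 - 14\right) 19 + 194 = \left(-26\right) 19 + 194 = -494 + 194 = -300$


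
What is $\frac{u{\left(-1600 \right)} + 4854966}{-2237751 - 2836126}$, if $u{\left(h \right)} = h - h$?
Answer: $- \frac{4854966}{5073877} \approx -0.95685$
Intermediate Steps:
$u{\left(h \right)} = 0$
$\frac{u{\left(-1600 \right)} + 4854966}{-2237751 - 2836126} = \frac{0 + 4854966}{-2237751 - 2836126} = \frac{4854966}{-5073877} = 4854966 \left(- \frac{1}{5073877}\right) = - \frac{4854966}{5073877}$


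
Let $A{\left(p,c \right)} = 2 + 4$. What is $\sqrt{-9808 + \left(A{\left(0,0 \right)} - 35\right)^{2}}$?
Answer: $7 i \sqrt{183} \approx 94.694 i$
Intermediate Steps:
$A{\left(p,c \right)} = 6$
$\sqrt{-9808 + \left(A{\left(0,0 \right)} - 35\right)^{2}} = \sqrt{-9808 + \left(6 - 35\right)^{2}} = \sqrt{-9808 + \left(-29\right)^{2}} = \sqrt{-9808 + 841} = \sqrt{-8967} = 7 i \sqrt{183}$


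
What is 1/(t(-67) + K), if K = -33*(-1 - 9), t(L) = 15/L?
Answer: 67/22095 ≈ 0.0030324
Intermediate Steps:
K = 330 (K = -33*(-10) = 330)
1/(t(-67) + K) = 1/(15/(-67) + 330) = 1/(15*(-1/67) + 330) = 1/(-15/67 + 330) = 1/(22095/67) = 67/22095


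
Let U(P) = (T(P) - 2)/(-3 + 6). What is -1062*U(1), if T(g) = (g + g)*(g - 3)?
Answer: 2124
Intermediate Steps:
T(g) = 2*g*(-3 + g) (T(g) = (2*g)*(-3 + g) = 2*g*(-3 + g))
U(P) = -⅔ + 2*P*(-3 + P)/3 (U(P) = (2*P*(-3 + P) - 2)/(-3 + 6) = (-2 + 2*P*(-3 + P))/3 = (-2 + 2*P*(-3 + P))*(⅓) = -⅔ + 2*P*(-3 + P)/3)
-1062*U(1) = -1062*(-⅔ + (⅔)*1*(-3 + 1)) = -1062*(-⅔ + (⅔)*1*(-2)) = -1062*(-⅔ - 4/3) = -1062*(-2) = 2124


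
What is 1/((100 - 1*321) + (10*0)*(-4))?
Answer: -1/221 ≈ -0.0045249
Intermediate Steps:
1/((100 - 1*321) + (10*0)*(-4)) = 1/((100 - 321) + 0*(-4)) = 1/(-221 + 0) = 1/(-221) = -1/221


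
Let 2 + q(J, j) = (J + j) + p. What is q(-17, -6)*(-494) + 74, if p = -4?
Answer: 14400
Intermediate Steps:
q(J, j) = -6 + J + j (q(J, j) = -2 + ((J + j) - 4) = -2 + (-4 + J + j) = -6 + J + j)
q(-17, -6)*(-494) + 74 = (-6 - 17 - 6)*(-494) + 74 = -29*(-494) + 74 = 14326 + 74 = 14400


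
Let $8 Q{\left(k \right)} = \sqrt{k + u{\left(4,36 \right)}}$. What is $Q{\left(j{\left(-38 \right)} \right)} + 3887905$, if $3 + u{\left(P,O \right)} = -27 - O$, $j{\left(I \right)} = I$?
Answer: $3887905 + \frac{i \sqrt{26}}{4} \approx 3.8879 \cdot 10^{6} + 1.2748 i$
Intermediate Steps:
$u{\left(P,O \right)} = -30 - O$ ($u{\left(P,O \right)} = -3 - \left(27 + O\right) = -30 - O$)
$Q{\left(k \right)} = \frac{\sqrt{-66 + k}}{8}$ ($Q{\left(k \right)} = \frac{\sqrt{k - 66}}{8} = \frac{\sqrt{-66 + k}}{8}$)
$Q{\left(j{\left(-38 \right)} \right)} + 3887905 = \frac{\sqrt{-66 - 38}}{8} + 3887905 = \frac{\sqrt{-104}}{8} + 3887905 = \frac{2 i \sqrt{26}}{8} + 3887905 = \frac{i \sqrt{26}}{4} + 3887905 = 3887905 + \frac{i \sqrt{26}}{4}$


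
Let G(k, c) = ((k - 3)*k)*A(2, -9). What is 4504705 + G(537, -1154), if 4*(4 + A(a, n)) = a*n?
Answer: 2067262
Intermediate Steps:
A(a, n) = -4 + a*n/4 (A(a, n) = -4 + (a*n)/4 = -4 + a*n/4)
G(k, c) = -17*k*(-3 + k)/2 (G(k, c) = ((k - 3)*k)*(-4 + (1/4)*2*(-9)) = ((-3 + k)*k)*(-4 - 9/2) = (k*(-3 + k))*(-17/2) = -17*k*(-3 + k)/2)
4504705 + G(537, -1154) = 4504705 + (17/2)*537*(3 - 1*537) = 4504705 + (17/2)*537*(3 - 537) = 4504705 + (17/2)*537*(-534) = 4504705 - 2437443 = 2067262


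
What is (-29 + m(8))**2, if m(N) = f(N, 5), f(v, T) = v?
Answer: 441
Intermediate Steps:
m(N) = N
(-29 + m(8))**2 = (-29 + 8)**2 = (-21)**2 = 441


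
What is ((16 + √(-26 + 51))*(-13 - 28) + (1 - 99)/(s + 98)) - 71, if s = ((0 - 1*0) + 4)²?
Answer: -53173/57 ≈ -932.86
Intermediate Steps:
s = 16 (s = ((0 + 0) + 4)² = (0 + 4)² = 4² = 16)
((16 + √(-26 + 51))*(-13 - 28) + (1 - 99)/(s + 98)) - 71 = ((16 + √(-26 + 51))*(-13 - 28) + (1 - 99)/(16 + 98)) - 71 = ((16 + √25)*(-41) - 98/114) - 71 = ((16 + 5)*(-41) - 98*1/114) - 71 = (21*(-41) - 49/57) - 71 = (-861 - 49/57) - 71 = -49126/57 - 71 = -53173/57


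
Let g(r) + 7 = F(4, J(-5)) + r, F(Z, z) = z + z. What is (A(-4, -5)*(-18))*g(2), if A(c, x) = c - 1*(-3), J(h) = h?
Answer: -270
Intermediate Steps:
F(Z, z) = 2*z
g(r) = -17 + r (g(r) = -7 + (2*(-5) + r) = -7 + (-10 + r) = -17 + r)
A(c, x) = 3 + c (A(c, x) = c + 3 = 3 + c)
(A(-4, -5)*(-18))*g(2) = ((3 - 4)*(-18))*(-17 + 2) = -1*(-18)*(-15) = 18*(-15) = -270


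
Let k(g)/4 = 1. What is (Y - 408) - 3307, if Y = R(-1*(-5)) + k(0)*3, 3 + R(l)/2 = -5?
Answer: -3719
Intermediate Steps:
R(l) = -16 (R(l) = -6 + 2*(-5) = -6 - 10 = -16)
k(g) = 4 (k(g) = 4*1 = 4)
Y = -4 (Y = -16 + 4*3 = -16 + 12 = -4)
(Y - 408) - 3307 = (-4 - 408) - 3307 = -412 - 3307 = -3719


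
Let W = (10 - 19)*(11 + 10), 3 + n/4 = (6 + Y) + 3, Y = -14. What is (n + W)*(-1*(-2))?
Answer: -442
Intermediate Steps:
n = -32 (n = -12 + 4*((6 - 14) + 3) = -12 + 4*(-8 + 3) = -12 + 4*(-5) = -12 - 20 = -32)
W = -189 (W = -9*21 = -189)
(n + W)*(-1*(-2)) = (-32 - 189)*(-1*(-2)) = -221*2 = -442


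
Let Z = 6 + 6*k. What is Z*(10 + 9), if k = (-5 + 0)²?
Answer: 2964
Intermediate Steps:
k = 25 (k = (-5)² = 25)
Z = 156 (Z = 6 + 6*25 = 6 + 150 = 156)
Z*(10 + 9) = 156*(10 + 9) = 156*19 = 2964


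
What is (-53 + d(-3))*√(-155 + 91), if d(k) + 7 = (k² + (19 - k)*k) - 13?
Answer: -1040*I ≈ -1040.0*I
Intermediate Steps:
d(k) = -20 + k² + k*(19 - k) (d(k) = -7 + ((k² + (19 - k)*k) - 13) = -7 + ((k² + k*(19 - k)) - 13) = -7 + (-13 + k² + k*(19 - k)) = -20 + k² + k*(19 - k))
(-53 + d(-3))*√(-155 + 91) = (-53 + (-20 + 19*(-3)))*√(-155 + 91) = (-53 + (-20 - 57))*√(-64) = (-53 - 77)*(8*I) = -1040*I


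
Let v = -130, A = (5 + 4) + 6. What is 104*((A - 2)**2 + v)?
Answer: 4056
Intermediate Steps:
A = 15 (A = 9 + 6 = 15)
104*((A - 2)**2 + v) = 104*((15 - 2)**2 - 130) = 104*(13**2 - 130) = 104*(169 - 130) = 104*39 = 4056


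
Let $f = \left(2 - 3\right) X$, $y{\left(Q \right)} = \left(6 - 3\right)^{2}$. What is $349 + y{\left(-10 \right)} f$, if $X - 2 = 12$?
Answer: $223$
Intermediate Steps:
$X = 14$ ($X = 2 + 12 = 14$)
$y{\left(Q \right)} = 9$ ($y{\left(Q \right)} = 3^{2} = 9$)
$f = -14$ ($f = \left(2 - 3\right) 14 = \left(-1\right) 14 = -14$)
$349 + y{\left(-10 \right)} f = 349 + 9 \left(-14\right) = 349 - 126 = 223$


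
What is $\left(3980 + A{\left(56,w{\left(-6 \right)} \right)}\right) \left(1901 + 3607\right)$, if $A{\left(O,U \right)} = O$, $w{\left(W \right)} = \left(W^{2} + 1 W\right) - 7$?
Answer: $22230288$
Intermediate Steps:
$w{\left(W \right)} = -7 + W + W^{2}$ ($w{\left(W \right)} = \left(W^{2} + W\right) - 7 = \left(W + W^{2}\right) - 7 = -7 + W + W^{2}$)
$\left(3980 + A{\left(56,w{\left(-6 \right)} \right)}\right) \left(1901 + 3607\right) = \left(3980 + 56\right) \left(1901 + 3607\right) = 4036 \cdot 5508 = 22230288$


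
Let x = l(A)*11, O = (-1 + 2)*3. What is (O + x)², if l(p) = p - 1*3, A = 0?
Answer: 900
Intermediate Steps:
l(p) = -3 + p (l(p) = p - 3 = -3 + p)
O = 3 (O = 1*3 = 3)
x = -33 (x = (-3 + 0)*11 = -3*11 = -33)
(O + x)² = (3 - 33)² = (-30)² = 900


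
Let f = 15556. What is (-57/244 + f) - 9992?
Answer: 1357559/244 ≈ 5563.8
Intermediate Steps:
(-57/244 + f) - 9992 = (-57/244 + 15556) - 9992 = 3795607/244 - 9992 = 1357559/244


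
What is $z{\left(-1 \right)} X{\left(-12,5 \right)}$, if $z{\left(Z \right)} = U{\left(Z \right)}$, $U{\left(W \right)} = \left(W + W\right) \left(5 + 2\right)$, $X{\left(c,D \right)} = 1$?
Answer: $-14$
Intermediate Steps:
$U{\left(W \right)} = 14 W$ ($U{\left(W \right)} = 2 W 7 = 14 W$)
$z{\left(Z \right)} = 14 Z$
$z{\left(-1 \right)} X{\left(-12,5 \right)} = 14 \left(-1\right) 1 = \left(-14\right) 1 = -14$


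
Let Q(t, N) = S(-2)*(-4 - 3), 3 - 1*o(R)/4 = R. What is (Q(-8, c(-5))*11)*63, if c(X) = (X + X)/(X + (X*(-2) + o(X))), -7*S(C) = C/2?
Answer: -693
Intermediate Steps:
o(R) = 12 - 4*R
S(C) = -C/14 (S(C) = -C/(7*2) = -C/14)
c(X) = 2*X/(12 - 5*X) (c(X) = (X + X)/(X + (X*(-2) + (12 - 4*X))) = (2*X)/(X + (-2*X + (12 - 4*X))) = (2*X)/(X + (12 - 6*X)) = (2*X)/(12 - 5*X) = 2*X/(12 - 5*X))
Q(t, N) = -1 (Q(t, N) = (-1/14*(-2))*(-4 - 3) = (⅐)*(-7) = -1)
(Q(-8, c(-5))*11)*63 = -1*11*63 = -11*63 = -693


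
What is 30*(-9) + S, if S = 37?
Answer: -233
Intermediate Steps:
30*(-9) + S = 30*(-9) + 37 = -270 + 37 = -233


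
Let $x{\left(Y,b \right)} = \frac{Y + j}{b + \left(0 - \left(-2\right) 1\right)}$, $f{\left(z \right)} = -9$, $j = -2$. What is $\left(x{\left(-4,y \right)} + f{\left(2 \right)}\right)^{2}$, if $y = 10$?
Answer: $\frac{361}{4} \approx 90.25$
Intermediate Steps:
$x{\left(Y,b \right)} = \frac{-2 + Y}{2 + b}$ ($x{\left(Y,b \right)} = \frac{Y - 2}{b + \left(0 - \left(-2\right) 1\right)} = \frac{-2 + Y}{b + \left(0 - -2\right)} = \frac{-2 + Y}{b + \left(0 + 2\right)} = \frac{-2 + Y}{b + 2} = \frac{-2 + Y}{2 + b}$)
$\left(x{\left(-4,y \right)} + f{\left(2 \right)}\right)^{2} = \left(\frac{-2 - 4}{2 + 10} - 9\right)^{2} = \left(\frac{1}{12} \left(-6\right) - 9\right)^{2} = \left(- \frac{1}{2} - 9\right)^{2} = \left(- \frac{19}{2}\right)^{2} = \frac{361}{4}$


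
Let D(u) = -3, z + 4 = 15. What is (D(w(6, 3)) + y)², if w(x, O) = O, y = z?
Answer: 64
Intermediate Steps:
z = 11 (z = -4 + 15 = 11)
y = 11
(D(w(6, 3)) + y)² = (-3 + 11)² = 8² = 64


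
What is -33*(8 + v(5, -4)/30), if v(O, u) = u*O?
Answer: -242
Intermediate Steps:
v(O, u) = O*u
-33*(8 + v(5, -4)/30) = -33*(8 + (5*(-4))/30) = -33*(8 - 20*1/30) = -33*(8 - ⅔) = -33*22/3 = -242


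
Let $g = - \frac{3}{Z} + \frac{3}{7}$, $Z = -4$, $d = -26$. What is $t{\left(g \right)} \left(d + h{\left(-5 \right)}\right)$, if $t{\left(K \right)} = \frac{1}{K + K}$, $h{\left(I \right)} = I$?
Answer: $- \frac{434}{33} \approx -13.152$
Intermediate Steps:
$g = \frac{33}{28}$ ($g = - \frac{3}{-4} + \frac{3}{7} = \left(-3\right) \left(- \frac{1}{4}\right) + 3 \cdot \frac{1}{7} = \frac{3}{4} + \frac{3}{7} = \frac{33}{28} \approx 1.1786$)
$t{\left(K \right)} = \frac{1}{2 K}$
$t{\left(g \right)} \left(d + h{\left(-5 \right)}\right) = \frac{1}{2 \cdot \frac{33}{28}} \left(-26 - 5\right) = \frac{1}{2} \cdot \frac{28}{33} \left(-31\right) = \frac{14}{33} \left(-31\right) = - \frac{434}{33}$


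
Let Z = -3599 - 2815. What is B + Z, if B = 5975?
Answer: -439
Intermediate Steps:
Z = -6414
B + Z = 5975 - 6414 = -439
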